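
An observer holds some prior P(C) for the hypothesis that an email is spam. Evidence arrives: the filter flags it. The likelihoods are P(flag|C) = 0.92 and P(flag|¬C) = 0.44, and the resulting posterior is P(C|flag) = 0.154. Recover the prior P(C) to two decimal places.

In odds form, posterior odds = prior odds × likelihood ratio, so prior odds = posterior odds ÷ LR.
Posterior odds = 0.154/(1−0.154) = 0.1820. LR = 0.92/0.44 = 2.0909.
Prior odds = 0.1820/2.0909 = 0.0870, so P(C) = 0.0870/(1+0.0870) ≈ 0.08.

P(C) = 0.08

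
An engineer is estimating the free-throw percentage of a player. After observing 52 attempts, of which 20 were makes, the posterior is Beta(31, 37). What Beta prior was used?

Beta(11, 5)

A Beta(a, b) prior with s successes and f failures in binomial data gives a Beta(a+s, b+f) posterior.
Subtract the data counts: 31−20=11, 37−32=5.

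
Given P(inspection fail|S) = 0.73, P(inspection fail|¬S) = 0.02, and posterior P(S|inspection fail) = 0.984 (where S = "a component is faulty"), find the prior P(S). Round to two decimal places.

P(S) = 0.63

In odds form, posterior odds = prior odds × likelihood ratio, so prior odds = posterior odds ÷ LR.
Posterior odds = 0.984/(1−0.984) = 61.5000. LR = 0.73/0.02 = 36.5000.
Prior odds = 61.5000/36.5000 = 1.6849, so P(S) = 1.6849/(1+1.6849) ≈ 0.63.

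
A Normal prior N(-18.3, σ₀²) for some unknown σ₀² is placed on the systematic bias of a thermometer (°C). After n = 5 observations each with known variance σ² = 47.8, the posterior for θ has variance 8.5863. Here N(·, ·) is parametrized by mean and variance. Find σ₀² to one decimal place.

Posterior precision equals prior precision plus data precision: 1/σ_n² = 1/σ₀² + n/σ².
So 1/σ₀² = 1/8.5863 − 5/47.8 = 0.116465 − 0.104603 = 0.011862.
Hence σ₀² = 1/0.011862 ≈ 84.3.

σ₀² = 84.3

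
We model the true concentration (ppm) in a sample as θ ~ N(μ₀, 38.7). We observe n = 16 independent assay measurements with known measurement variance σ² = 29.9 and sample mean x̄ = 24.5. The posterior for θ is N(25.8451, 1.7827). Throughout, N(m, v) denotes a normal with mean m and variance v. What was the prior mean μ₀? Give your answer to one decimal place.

μ₀ = 53.7

With known observation variance, the Normal–Normal posterior has precision τ_n = τ₀ + n/σ² and mean μ_n = (τ₀μ₀ + (n/σ²)x̄)/τ_n.
Here τ₀ = 1/38.7 = 0.025840 and τ_data = 16/29.9 = 0.535117, so τ_n = 0.560957.
Rearranging for μ₀: μ₀ = (μ_n·τ_n − τ_data·x̄)/τ₀ = (25.8451·0.560957 − 0.535117·24.5) / 0.025840 = 1.387623/0.025840 ≈ 53.7.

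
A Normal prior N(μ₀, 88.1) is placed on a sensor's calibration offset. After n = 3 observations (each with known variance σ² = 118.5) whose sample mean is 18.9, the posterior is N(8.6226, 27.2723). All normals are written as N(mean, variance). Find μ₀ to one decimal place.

μ₀ = -14.3

With known observation variance, the Normal–Normal posterior has precision τ_n = τ₀ + n/σ² and mean μ_n = (τ₀μ₀ + (n/σ²)x̄)/τ_n.
Here τ₀ = 1/88.1 = 0.011351 and τ_data = 3/118.5 = 0.025316, so τ_n = 0.036667.
Rearranging for μ₀: μ₀ = (μ_n·τ_n − τ_data·x̄)/τ₀ = (8.6226·0.036667 − 0.025316·18.9) / 0.011351 = -0.162308/0.011351 ≈ -14.3.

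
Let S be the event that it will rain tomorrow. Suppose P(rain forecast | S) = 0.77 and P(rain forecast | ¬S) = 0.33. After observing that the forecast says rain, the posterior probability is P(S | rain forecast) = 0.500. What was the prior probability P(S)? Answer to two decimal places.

P(S) = 0.30

In odds form, posterior odds = prior odds × likelihood ratio, so prior odds = posterior odds ÷ LR.
Posterior odds = 0.500/(1−0.500) = 1.0000. LR = 0.77/0.33 = 2.3333.
Prior odds = 1.0000/2.3333 = 0.4286, so P(S) = 0.4286/(1+0.4286) ≈ 0.30.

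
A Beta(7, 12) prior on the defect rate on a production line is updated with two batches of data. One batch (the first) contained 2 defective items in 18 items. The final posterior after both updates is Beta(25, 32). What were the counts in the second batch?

Sequential conjugate updates are equivalent to a single update on the pooled data, so total successes = posterior α − prior α and total failures = posterior β − prior β.
Total across both batches: 25−7=18 defective items, 32−12=20 good items.
Subtract the first batch: 18−2=16 defective items and 20−16=4 good items.

16 defective items and 4 good items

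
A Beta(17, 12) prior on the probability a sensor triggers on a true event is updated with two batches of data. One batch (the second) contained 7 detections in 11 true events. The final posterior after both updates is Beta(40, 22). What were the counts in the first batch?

Because Beta–binomial updating is additive in the counts, the combined data contributed (α_post−α_prior, β_post−β_prior) successes and failures.
Total across both batches: 40−17=23 detections, 22−12=10 misses.
Subtract the second batch: 23−7=16 detections and 10−4=6 misses.

16 detections and 6 misses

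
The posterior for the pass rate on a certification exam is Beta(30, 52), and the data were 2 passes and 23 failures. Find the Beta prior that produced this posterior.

Beta(28, 29)

Under Beta–binomial conjugacy the posterior parameters are (a+s, b+f).
Subtract the data counts: 30−2=28, 52−23=29.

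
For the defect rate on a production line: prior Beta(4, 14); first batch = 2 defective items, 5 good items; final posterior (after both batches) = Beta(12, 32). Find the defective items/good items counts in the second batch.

6 defective items and 13 good items

Sequential conjugate updates are equivalent to a single update on the pooled data, so total successes = posterior α − prior α and total failures = posterior β − prior β.
Total across both batches: 12−4=8 defective items, 32−14=18 good items.
Subtract the first batch: 8−2=6 defective items and 18−5=13 good items.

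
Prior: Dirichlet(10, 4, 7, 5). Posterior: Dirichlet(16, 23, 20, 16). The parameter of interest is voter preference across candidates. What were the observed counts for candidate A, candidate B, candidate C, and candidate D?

For a Dirichlet(α) prior with multinomial counts c, the posterior is Dirichlet(α + c) componentwise.
Counts are posterior − prior componentwise: 16−10=6, 23−4=19, 20−7=13, 16−5=11.

counts (6, 19, 13, 11)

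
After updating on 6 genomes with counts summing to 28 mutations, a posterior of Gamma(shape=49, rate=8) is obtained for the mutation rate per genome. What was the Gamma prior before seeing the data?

Gamma(shape=21, rate=2)

Gamma–Poisson conjugacy: posterior shape = α + Σxᵢ, posterior rate = β + n.
So α = 49 − 28 = 21 and β = 8 − 6 = 2.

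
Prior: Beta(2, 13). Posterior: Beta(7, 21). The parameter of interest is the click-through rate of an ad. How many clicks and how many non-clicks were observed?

5 clicks and 8 non-clicks

A Beta(a, b) prior with s successes and f failures in binomial data gives a Beta(a+s, b+f) posterior.
So s = 7 − 2 = 5 and f = 21 − 13 = 8.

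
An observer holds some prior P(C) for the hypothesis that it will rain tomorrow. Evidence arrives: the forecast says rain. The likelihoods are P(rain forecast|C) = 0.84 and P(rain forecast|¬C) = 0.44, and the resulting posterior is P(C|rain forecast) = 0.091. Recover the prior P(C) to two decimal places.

P(C) = 0.05

In odds form, posterior odds = prior odds × likelihood ratio, so prior odds = posterior odds ÷ LR.
Posterior odds = 0.091/(1−0.091) = 0.1001. LR = 0.84/0.44 = 1.9091.
Prior odds = 0.1001/1.9091 = 0.0524, so P(C) = 0.0524/(1+0.0524) ≈ 0.05.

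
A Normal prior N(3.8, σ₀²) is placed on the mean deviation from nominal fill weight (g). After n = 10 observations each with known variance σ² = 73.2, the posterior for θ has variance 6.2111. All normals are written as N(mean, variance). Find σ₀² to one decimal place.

σ₀² = 41.0

Posterior precision equals prior precision plus data precision: 1/σ_n² = 1/σ₀² + n/σ².
So 1/σ₀² = 1/6.2111 − 10/73.2 = 0.161002 − 0.136612 = 0.024390.
Hence σ₀² = 1/0.024390 ≈ 41.0.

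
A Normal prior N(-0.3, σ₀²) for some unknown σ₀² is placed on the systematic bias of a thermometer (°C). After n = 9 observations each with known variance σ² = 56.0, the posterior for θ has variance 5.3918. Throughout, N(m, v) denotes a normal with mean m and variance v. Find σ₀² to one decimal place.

σ₀² = 40.4

Posterior precision equals prior precision plus data precision: 1/σ_n² = 1/σ₀² + n/σ².
So 1/σ₀² = 1/5.3918 − 9/56.0 = 0.185467 − 0.160714 = 0.024753.
Hence σ₀² = 1/0.024753 ≈ 40.4.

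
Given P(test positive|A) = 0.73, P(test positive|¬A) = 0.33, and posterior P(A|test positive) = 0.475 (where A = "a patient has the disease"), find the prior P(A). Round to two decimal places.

P(A) = 0.29

Bayes' rule in odds form gives O(A|E) = O(A)·[P(E|A)/P(E|¬A)], hence O(A) = O(A|E)/LR.
Posterior odds = 0.475/(1−0.475) = 0.9048. LR = 0.73/0.33 = 2.2121.
Prior odds = 0.9048/2.2121 = 0.4090, so P(A) = 0.4090/(1+0.4090) ≈ 0.29.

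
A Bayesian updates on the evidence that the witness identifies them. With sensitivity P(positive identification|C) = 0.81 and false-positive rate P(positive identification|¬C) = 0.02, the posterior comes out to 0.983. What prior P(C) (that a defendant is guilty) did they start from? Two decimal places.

In odds form, posterior odds = prior odds × likelihood ratio, so prior odds = posterior odds ÷ LR.
Posterior odds = 0.983/(1−0.983) = 57.8235. LR = 0.81/0.02 = 40.5000.
Prior odds = 57.8235/40.5000 = 1.4277, so P(C) = 1.4277/(1+1.4277) ≈ 0.59.

P(C) = 0.59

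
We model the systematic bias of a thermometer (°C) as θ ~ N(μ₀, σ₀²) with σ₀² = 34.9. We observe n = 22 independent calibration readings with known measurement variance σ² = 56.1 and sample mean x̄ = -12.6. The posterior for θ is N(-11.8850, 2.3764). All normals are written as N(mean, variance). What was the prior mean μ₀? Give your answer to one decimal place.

The posterior mean is a precision-weighted average: μ_n = (τ₀μ₀ + τ_data·x̄)/(τ₀+τ_data), with τ₀=1/σ₀² and τ_data=n/σ².
Here τ₀ = 1/34.9 = 0.028653 and τ_data = 22/56.1 = 0.392157, so τ_n = 0.420810.
Rearranging for μ₀: μ₀ = (μ_n·τ_n − τ_data·x̄)/τ₀ = (-11.8850·0.420810 − 0.392157·-12.6) / 0.028653 = -0.060149/0.028653 ≈ -2.1.

μ₀ = -2.1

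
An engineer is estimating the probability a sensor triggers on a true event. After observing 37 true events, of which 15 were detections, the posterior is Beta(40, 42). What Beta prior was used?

Beta(25, 20)

A Beta(a, b) prior with s successes and f failures in binomial data gives a Beta(a+s, b+f) posterior.
So a = 40 − 15 = 25 and b = 42 − 22 = 20.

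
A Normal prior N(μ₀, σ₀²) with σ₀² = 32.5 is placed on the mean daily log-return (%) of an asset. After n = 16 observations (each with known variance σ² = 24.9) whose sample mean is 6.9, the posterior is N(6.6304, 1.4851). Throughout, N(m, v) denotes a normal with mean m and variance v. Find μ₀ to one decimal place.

μ₀ = 1.0

With known observation variance, the Normal–Normal posterior has precision τ_n = τ₀ + n/σ² and mean μ_n = (τ₀μ₀ + (n/σ²)x̄)/τ_n.
Here τ₀ = 1/32.5 = 0.030769 and τ_data = 16/24.9 = 0.642570, so τ_n = 0.673339.
Rearranging for μ₀: μ₀ = (μ_n·τ_n − τ_data·x̄)/τ₀ = (6.6304·0.673339 − 0.642570·6.9) / 0.030769 = 0.030774/0.030769 ≈ 1.0.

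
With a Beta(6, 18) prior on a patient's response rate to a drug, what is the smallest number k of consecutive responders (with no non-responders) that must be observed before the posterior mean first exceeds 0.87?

After k responders and 0 non-responders the posterior is Beta(6+k, 18), with mean (6+k)/(6+18+k).
Set (6+k)/(24+k) > 0.87 and solve: k > (0.87·24 − 6)/(1 − 0.87) = 114.462.
The smallest integer exceeding 114.462 is 115, and checking k=115: (121)/(139) = 0.8705 > 0.87.

k = 115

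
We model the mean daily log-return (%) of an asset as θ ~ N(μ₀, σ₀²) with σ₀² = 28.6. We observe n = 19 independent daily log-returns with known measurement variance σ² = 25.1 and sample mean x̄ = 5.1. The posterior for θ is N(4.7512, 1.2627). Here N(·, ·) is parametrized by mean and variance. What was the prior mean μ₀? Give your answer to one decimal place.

μ₀ = -2.8

With known observation variance, the Normal–Normal posterior has precision τ_n = τ₀ + n/σ² and mean μ_n = (τ₀μ₀ + (n/σ²)x̄)/τ_n.
Here τ₀ = 1/28.6 = 0.034965 and τ_data = 19/25.1 = 0.756972, so τ_n = 0.791937.
Rearranging for μ₀: μ₀ = (μ_n·τ_n − τ_data·x̄)/τ₀ = (4.7512·0.791937 − 0.756972·5.1) / 0.034965 = -0.097906/0.034965 ≈ -2.8.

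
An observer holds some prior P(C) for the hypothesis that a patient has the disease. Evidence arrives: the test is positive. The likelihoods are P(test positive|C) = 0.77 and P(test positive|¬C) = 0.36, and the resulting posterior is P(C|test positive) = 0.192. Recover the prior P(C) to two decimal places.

P(C) = 0.10

Bayes' rule in odds form gives O(C|E) = O(C)·[P(E|C)/P(E|¬C)], hence O(C) = O(C|E)/LR.
Posterior odds = 0.192/(1−0.192) = 0.2376. LR = 0.77/0.36 = 2.1389.
Prior odds = 0.2376/2.1389 = 0.1111, so P(C) = 0.1111/(1+0.1111) ≈ 0.10.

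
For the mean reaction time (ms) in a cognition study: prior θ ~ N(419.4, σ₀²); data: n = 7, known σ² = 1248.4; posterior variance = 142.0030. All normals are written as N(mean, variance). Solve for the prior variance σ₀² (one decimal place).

Posterior precision equals prior precision plus data precision: 1/σ_n² = 1/σ₀² + n/σ².
So 1/σ₀² = 1/142.0030 − 7/1248.4 = 0.007042 − 0.005607 = 0.001435.
Hence σ₀² = 1/0.001435 ≈ 696.9.

σ₀² = 696.9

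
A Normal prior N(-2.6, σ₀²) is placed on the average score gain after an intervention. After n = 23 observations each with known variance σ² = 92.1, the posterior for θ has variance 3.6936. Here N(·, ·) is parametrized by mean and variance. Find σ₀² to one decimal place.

σ₀² = 47.6

For the Normal–Normal model with known σ², precisions add: τ_n = τ₀ + n/σ².
So 1/σ₀² = 1/3.6936 − 23/92.1 = 0.270739 − 0.249729 = 0.021010.
Hence σ₀² = 1/0.021010 ≈ 47.6.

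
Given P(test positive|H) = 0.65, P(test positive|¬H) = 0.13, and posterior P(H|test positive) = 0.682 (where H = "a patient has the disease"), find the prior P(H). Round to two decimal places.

P(H) = 0.30

In odds form, posterior odds = prior odds × likelihood ratio, so prior odds = posterior odds ÷ LR.
Posterior odds = 0.682/(1−0.682) = 2.1447. LR = 0.65/0.13 = 5.0000.
Prior odds = 2.1447/5.0000 = 0.4289, so P(H) = 0.4289/(1+0.4289) ≈ 0.30.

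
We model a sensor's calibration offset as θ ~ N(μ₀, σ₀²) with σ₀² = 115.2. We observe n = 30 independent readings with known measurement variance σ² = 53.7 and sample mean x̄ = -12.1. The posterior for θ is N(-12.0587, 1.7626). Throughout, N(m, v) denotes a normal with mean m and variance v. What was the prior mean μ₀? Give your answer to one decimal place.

The posterior mean is a precision-weighted average: μ_n = (τ₀μ₀ + τ_data·x̄)/(τ₀+τ_data), with τ₀=1/σ₀² and τ_data=n/σ².
Here τ₀ = 1/115.2 = 0.008681 and τ_data = 30/53.7 = 0.558659, so τ_n = 0.567340.
Rearranging for μ₀: μ₀ = (μ_n·τ_n − τ_data·x̄)/τ₀ = (-12.0587·0.567340 − 0.558659·-12.1) / 0.008681 = -0.081609/0.008681 ≈ -9.4.

μ₀ = -9.4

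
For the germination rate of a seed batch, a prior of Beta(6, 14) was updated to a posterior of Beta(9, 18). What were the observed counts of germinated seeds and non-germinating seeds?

A Beta(a, b) prior with s successes and f failures in binomial data gives a Beta(a+s, b+f) posterior.
Match parameters: s=9−6=3, f=18−14=4.

3 germinated seeds and 4 non-germinating seeds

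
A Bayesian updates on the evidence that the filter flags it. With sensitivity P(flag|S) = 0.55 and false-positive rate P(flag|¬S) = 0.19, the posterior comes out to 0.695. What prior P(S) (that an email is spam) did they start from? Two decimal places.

In odds form, posterior odds = prior odds × likelihood ratio, so prior odds = posterior odds ÷ LR.
Posterior odds = 0.695/(1−0.695) = 2.2787. LR = 0.55/0.19 = 2.8947.
Prior odds = 2.2787/2.8947 = 0.7872, so P(S) = 0.7872/(1+0.7872) ≈ 0.44.

P(S) = 0.44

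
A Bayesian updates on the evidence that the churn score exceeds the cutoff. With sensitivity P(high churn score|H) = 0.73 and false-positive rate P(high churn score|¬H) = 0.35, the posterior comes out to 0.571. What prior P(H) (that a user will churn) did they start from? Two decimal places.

In odds form, posterior odds = prior odds × likelihood ratio, so prior odds = posterior odds ÷ LR.
Posterior odds = 0.571/(1−0.571) = 1.3310. LR = 0.73/0.35 = 2.0857.
Prior odds = 1.3310/2.0857 = 0.6382, so P(H) = 0.6382/(1+0.6382) ≈ 0.39.

P(H) = 0.39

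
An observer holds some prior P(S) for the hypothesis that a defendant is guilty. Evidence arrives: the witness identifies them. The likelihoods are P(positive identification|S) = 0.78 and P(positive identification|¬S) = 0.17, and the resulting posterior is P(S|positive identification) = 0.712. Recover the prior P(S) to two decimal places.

P(S) = 0.35

Bayes' rule in odds form gives O(S|E) = O(S)·[P(E|S)/P(E|¬S)], hence O(S) = O(S|E)/LR.
Posterior odds = 0.712/(1−0.712) = 2.4722. LR = 0.78/0.17 = 4.5882.
Prior odds = 2.4722/4.5882 = 0.5388, so P(S) = 0.5388/(1+0.5388) ≈ 0.35.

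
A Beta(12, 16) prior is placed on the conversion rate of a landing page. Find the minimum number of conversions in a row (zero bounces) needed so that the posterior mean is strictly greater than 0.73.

After k conversions and 0 bounces the posterior is Beta(12+k, 16), with mean (12+k)/(12+16+k).
Set (12+k)/(28+k) > 0.73 and solve: k > (0.73·28 − 12)/(1 − 0.73) = 31.259.
The smallest integer exceeding 31.259 is 32.

k = 32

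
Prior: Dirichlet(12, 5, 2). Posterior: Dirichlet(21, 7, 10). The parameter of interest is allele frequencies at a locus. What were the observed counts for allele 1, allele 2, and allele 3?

counts (9, 2, 8)

For a Dirichlet(α) prior with multinomial counts c, the posterior is Dirichlet(α + c) componentwise.
Counts are posterior − prior componentwise: 21−12=9, 7−5=2, 10−2=8.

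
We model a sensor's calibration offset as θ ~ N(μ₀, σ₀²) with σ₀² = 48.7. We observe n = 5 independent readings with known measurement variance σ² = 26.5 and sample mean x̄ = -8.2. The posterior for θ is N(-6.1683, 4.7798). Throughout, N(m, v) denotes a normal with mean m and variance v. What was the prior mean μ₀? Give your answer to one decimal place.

With known observation variance, the Normal–Normal posterior has precision τ_n = τ₀ + n/σ² and mean μ_n = (τ₀μ₀ + (n/σ²)x̄)/τ_n.
Here τ₀ = 1/48.7 = 0.020534 and τ_data = 5/26.5 = 0.188679, so τ_n = 0.209213.
Rearranging for μ₀: μ₀ = (μ_n·τ_n − τ_data·x̄)/τ₀ = (-6.1683·0.209213 − 0.188679·-8.2) / 0.020534 = 0.256679/0.020534 ≈ 12.5.

μ₀ = 12.5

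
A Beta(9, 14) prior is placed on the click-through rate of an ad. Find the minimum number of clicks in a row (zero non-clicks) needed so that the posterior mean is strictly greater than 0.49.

After k clicks and 0 non-clicks the posterior is Beta(9+k, 14), with mean (9+k)/(9+14+k).
Set (9+k)/(23+k) > 0.49 and solve: k > (0.49·23 − 9)/(1 − 0.49) = 4.451.
The smallest integer exceeding 4.451 is 5, and checking k=5: (14)/(28) = 0.5000 > 0.49.

k = 5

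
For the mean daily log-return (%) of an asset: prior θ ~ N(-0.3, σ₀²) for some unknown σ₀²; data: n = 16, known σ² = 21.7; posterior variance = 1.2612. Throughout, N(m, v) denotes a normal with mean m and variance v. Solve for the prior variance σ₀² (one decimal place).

σ₀² = 18.0

For the Normal–Normal model with known σ², precisions add: τ_n = τ₀ + n/σ².
So 1/σ₀² = 1/1.2612 − 16/21.7 = 0.792896 − 0.737327 = 0.055569.
Hence σ₀² = 1/0.055569 ≈ 18.0.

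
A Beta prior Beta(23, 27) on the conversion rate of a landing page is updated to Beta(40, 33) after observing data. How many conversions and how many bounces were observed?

Under Beta–binomial conjugacy the posterior parameters are (a+s, b+f).
Match parameters: s=40−23=17, f=33−27=6.

17 conversions and 6 bounces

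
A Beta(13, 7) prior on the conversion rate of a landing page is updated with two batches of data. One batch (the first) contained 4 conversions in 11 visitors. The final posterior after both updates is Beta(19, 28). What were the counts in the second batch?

2 conversions and 14 bounces

Sequential conjugate updates are equivalent to a single update on the pooled data, so total successes = posterior α − prior α and total failures = posterior β − prior β.
Total across both batches: 19−13=6 conversions, 28−7=21 bounces.
Subtract the first batch: 6−4=2 conversions and 21−7=14 bounces.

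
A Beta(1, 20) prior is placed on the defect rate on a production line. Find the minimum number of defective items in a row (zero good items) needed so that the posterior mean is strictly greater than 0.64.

After k defective items and 0 good items the posterior is Beta(1+k, 20), with mean (1+k)/(1+20+k).
Set (1+k)/(21+k) > 0.64 and solve: k > (0.64·21 − 1)/(1 − 0.64) = 34.556.
The smallest integer exceeding 34.556 is 35.

k = 35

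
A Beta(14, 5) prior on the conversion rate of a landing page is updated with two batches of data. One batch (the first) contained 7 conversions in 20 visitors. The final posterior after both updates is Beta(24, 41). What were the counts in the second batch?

3 conversions and 23 bounces

Sequential conjugate updates are equivalent to a single update on the pooled data, so total successes = posterior α − prior α and total failures = posterior β − prior β.
Total across both batches: 24−14=10 conversions, 41−5=36 bounces.
Subtract the first batch: 10−7=3 conversions and 36−13=23 bounces.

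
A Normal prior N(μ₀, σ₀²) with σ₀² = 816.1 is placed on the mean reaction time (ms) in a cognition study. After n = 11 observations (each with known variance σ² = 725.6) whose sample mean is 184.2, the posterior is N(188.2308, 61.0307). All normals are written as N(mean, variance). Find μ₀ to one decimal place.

μ₀ = 238.1

The posterior mean is a precision-weighted average: μ_n = (τ₀μ₀ + τ_data·x̄)/(τ₀+τ_data), with τ₀=1/σ₀² and τ_data=n/σ².
Here τ₀ = 1/816.1 = 0.001225 and τ_data = 11/725.6 = 0.015160, so τ_n = 0.016385.
Rearranging for μ₀: μ₀ = (μ_n·τ_n − τ_data·x̄)/τ₀ = (188.2308·0.016385 − 0.015160·184.2) / 0.001225 = 0.291690/0.001225 ≈ 238.1.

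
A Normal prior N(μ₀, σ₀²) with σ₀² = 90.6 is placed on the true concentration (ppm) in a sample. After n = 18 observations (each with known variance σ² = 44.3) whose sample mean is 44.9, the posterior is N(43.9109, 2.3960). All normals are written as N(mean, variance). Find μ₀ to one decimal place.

μ₀ = 7.5

With known observation variance, the Normal–Normal posterior has precision τ_n = τ₀ + n/σ² and mean μ_n = (τ₀μ₀ + (n/σ²)x̄)/τ_n.
Here τ₀ = 1/90.6 = 0.011038 and τ_data = 18/44.3 = 0.406321, so τ_n = 0.417359.
Rearranging for μ₀: μ₀ = (μ_n·τ_n − τ_data·x̄)/τ₀ = (43.9109·0.417359 − 0.406321·44.9) / 0.011038 = 0.082796/0.011038 ≈ 7.5.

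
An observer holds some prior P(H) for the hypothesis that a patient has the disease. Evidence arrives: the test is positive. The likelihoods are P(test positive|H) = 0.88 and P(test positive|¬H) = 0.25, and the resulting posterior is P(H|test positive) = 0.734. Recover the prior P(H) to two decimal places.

P(H) = 0.44

In odds form, posterior odds = prior odds × likelihood ratio, so prior odds = posterior odds ÷ LR.
Posterior odds = 0.734/(1−0.734) = 2.7594. LR = 0.88/0.25 = 3.5200.
Prior odds = 2.7594/3.5200 = 0.7839, so P(H) = 0.7839/(1+0.7839) ≈ 0.44.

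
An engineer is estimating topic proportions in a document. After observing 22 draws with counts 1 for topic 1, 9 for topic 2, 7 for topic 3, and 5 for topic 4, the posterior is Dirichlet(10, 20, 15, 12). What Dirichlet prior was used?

For a Dirichlet(α) prior with multinomial counts c, the posterior is Dirichlet(α + c) componentwise.
Subtract each count from the matching posterior parameter: 10−1=9, 20−9=11, 15−7=8, 12−5=7.

Dirichlet(9, 11, 8, 7)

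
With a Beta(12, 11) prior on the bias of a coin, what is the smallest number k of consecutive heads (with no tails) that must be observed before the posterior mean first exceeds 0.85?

k = 51

After k heads and 0 tails the posterior is Beta(12+k, 11), with mean (12+k)/(12+11+k).
Set (12+k)/(23+k) > 0.85 and solve: k > (0.85·23 − 12)/(1 − 0.85) = 50.333.
The smallest integer exceeding 50.333 is 51, and checking k=51: (63)/(74) = 0.8514 > 0.85.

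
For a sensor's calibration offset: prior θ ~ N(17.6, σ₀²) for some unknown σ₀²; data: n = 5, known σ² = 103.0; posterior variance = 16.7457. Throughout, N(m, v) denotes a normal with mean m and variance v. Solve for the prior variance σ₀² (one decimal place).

For the Normal–Normal model with known σ², precisions add: τ_n = τ₀ + n/σ².
So 1/σ₀² = 1/16.7457 − 5/103.0 = 0.059717 − 0.048544 = 0.011173.
Hence σ₀² = 1/0.011173 ≈ 89.5.

σ₀² = 89.5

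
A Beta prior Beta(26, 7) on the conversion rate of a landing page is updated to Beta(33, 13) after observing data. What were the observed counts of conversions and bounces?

Under Beta–binomial conjugacy the posterior parameters are (a+s, b+f).
So s = 33 − 26 = 7 and f = 13 − 7 = 6.

7 conversions and 6 bounces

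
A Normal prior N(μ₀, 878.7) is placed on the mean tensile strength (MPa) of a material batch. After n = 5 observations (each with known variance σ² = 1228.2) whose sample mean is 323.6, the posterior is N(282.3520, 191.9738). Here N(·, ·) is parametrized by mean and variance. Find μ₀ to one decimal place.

The posterior mean is a precision-weighted average: μ_n = (τ₀μ₀ + τ_data·x̄)/(τ₀+τ_data), with τ₀=1/σ₀² and τ_data=n/σ².
Here τ₀ = 1/878.7 = 0.001138 and τ_data = 5/1228.2 = 0.004071, so τ_n = 0.005209.
Rearranging for μ₀: μ₀ = (μ_n·τ_n − τ_data·x̄)/τ₀ = (282.3520·0.005209 − 0.004071·323.6) / 0.001138 = 0.153396/0.001138 ≈ 134.8.

μ₀ = 134.8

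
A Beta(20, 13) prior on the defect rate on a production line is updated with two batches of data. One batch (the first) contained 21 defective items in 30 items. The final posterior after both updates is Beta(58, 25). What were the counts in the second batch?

17 defective items and 3 good items

Because Beta–binomial updating is additive in the counts, the combined data contributed (α_post−α_prior, β_post−β_prior) successes and failures.
Total across both batches: 58−20=38 defective items, 25−13=12 good items.
Subtract the first batch: 38−21=17 defective items and 12−9=3 good items.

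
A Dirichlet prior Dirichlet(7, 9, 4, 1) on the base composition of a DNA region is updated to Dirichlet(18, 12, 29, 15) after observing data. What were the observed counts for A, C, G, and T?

counts (11, 3, 25, 14)

For a Dirichlet(α) prior with multinomial counts c, the posterior is Dirichlet(α + c) componentwise.
Counts are posterior − prior componentwise: 18−7=11, 12−9=3, 29−4=25, 15−1=14.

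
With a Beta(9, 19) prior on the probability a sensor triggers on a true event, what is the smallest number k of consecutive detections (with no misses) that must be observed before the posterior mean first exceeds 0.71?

After k detections and 0 misses the posterior is Beta(9+k, 19), with mean (9+k)/(9+19+k).
Set (9+k)/(28+k) > 0.71 and solve: k > (0.71·28 − 9)/(1 − 0.71) = 37.517.
The smallest integer exceeding 37.517 is 38.

k = 38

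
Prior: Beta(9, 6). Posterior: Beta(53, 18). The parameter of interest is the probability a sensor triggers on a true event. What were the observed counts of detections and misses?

44 detections and 12 misses

Under Beta–binomial conjugacy the posterior parameters are (a+s, b+f).
So s = 53 − 9 = 44 and f = 18 − 6 = 12.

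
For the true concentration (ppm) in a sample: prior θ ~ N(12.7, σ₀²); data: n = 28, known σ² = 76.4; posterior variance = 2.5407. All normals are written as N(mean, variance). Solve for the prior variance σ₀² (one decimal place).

σ₀² = 36.9

Posterior precision equals prior precision plus data precision: 1/σ_n² = 1/σ₀² + n/σ².
So 1/σ₀² = 1/2.5407 − 28/76.4 = 0.393592 − 0.366492 = 0.027100.
Hence σ₀² = 1/0.027100 ≈ 36.9.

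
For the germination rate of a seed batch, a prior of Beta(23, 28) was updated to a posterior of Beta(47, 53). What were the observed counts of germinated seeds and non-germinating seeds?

24 germinated seeds and 25 non-germinating seeds

Under Beta–binomial conjugacy the posterior parameters are (α+s, β+f).
Match parameters: s=47−23=24, f=53−28=25.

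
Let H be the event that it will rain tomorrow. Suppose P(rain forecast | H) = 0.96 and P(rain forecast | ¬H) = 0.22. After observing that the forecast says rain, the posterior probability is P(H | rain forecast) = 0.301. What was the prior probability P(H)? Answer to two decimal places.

Bayes' rule in odds form gives O(H|E) = O(H)·[P(E|H)/P(E|¬H)], hence O(H) = O(H|E)/LR.
Posterior odds = 0.301/(1−0.301) = 0.4306. LR = 0.96/0.22 = 4.3636.
Prior odds = 0.4306/4.3636 = 0.0987, so P(H) = 0.0987/(1+0.0987) ≈ 0.09.

P(H) = 0.09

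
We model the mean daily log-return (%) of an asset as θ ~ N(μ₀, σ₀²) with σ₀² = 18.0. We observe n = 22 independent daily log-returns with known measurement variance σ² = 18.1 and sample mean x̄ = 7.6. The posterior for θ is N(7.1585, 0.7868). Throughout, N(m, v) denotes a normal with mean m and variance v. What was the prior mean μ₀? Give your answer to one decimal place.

μ₀ = -2.5

The posterior mean is a precision-weighted average: μ_n = (τ₀μ₀ + τ_data·x̄)/(τ₀+τ_data), with τ₀=1/σ₀² and τ_data=n/σ².
Here τ₀ = 1/18.0 = 0.055556 and τ_data = 22/18.1 = 1.215470, so τ_n = 1.271026.
Rearranging for μ₀: μ₀ = (μ_n·τ_n − τ_data·x̄)/τ₀ = (7.1585·1.271026 − 1.215470·7.6) / 0.055556 = -0.138932/0.055556 ≈ -2.5.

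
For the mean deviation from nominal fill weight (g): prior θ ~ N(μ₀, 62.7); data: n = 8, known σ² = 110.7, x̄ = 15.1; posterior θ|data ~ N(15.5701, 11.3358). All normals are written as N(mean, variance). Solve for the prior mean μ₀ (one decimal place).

μ₀ = 17.7

The posterior mean is a precision-weighted average: μ_n = (τ₀μ₀ + τ_data·x̄)/(τ₀+τ_data), with τ₀=1/σ₀² and τ_data=n/σ².
Here τ₀ = 1/62.7 = 0.015949 and τ_data = 8/110.7 = 0.072267, so τ_n = 0.088216.
Rearranging for μ₀: μ₀ = (μ_n·τ_n − τ_data·x̄)/τ₀ = (15.5701·0.088216 − 0.072267·15.1) / 0.015949 = 0.282300/0.015949 ≈ 17.7.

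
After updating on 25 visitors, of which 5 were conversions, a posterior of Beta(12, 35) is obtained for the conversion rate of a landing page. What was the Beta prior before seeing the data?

Under Beta–binomial conjugacy the posterior parameters are (a+s, b+f).
So a = 12 − 5 = 7 and b = 35 − 20 = 15.

Beta(7, 15)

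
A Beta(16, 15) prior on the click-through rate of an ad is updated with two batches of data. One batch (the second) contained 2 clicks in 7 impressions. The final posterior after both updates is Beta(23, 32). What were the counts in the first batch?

5 clicks and 12 non-clicks

Sequential conjugate updates are equivalent to a single update on the pooled data, so total successes = posterior α − prior α and total failures = posterior β − prior β.
Total across both batches: 23−16=7 clicks, 32−15=17 non-clicks.
Subtract the second batch: 7−2=5 clicks and 17−5=12 non-clicks.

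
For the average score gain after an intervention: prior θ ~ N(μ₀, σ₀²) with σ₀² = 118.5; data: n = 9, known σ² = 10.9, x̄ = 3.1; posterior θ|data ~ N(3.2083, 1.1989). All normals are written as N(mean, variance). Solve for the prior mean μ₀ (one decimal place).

With known observation variance, the Normal–Normal posterior has precision τ_n = τ₀ + n/σ² and mean μ_n = (τ₀μ₀ + (n/σ²)x̄)/τ_n.
Here τ₀ = 1/118.5 = 0.008439 and τ_data = 9/10.9 = 0.825688, so τ_n = 0.834127.
Rearranging for μ₀: μ₀ = (μ_n·τ_n − τ_data·x̄)/τ₀ = (3.2083·0.834127 − 0.825688·3.1) / 0.008439 = 0.116497/0.008439 ≈ 13.8.

μ₀ = 13.8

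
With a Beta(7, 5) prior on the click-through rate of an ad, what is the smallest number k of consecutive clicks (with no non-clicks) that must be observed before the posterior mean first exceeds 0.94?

k = 72

After k clicks and 0 non-clicks the posterior is Beta(7+k, 5), with mean (7+k)/(7+5+k).
Set (7+k)/(12+k) > 0.94 and solve: k > (0.94·12 − 7)/(1 − 0.94) = 71.333.
The smallest integer exceeding 71.333 is 72.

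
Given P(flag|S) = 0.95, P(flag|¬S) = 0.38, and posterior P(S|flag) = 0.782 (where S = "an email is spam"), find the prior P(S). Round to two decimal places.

P(S) = 0.59

In odds form, posterior odds = prior odds × likelihood ratio, so prior odds = posterior odds ÷ LR.
Posterior odds = 0.782/(1−0.782) = 3.5872. LR = 0.95/0.38 = 2.5000.
Prior odds = 3.5872/2.5000 = 1.4349, so P(S) = 1.4349/(1+1.4349) ≈ 0.59.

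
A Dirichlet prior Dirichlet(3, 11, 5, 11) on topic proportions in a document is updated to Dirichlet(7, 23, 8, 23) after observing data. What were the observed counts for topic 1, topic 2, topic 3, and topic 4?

For a Dirichlet(α) prior with multinomial counts c, the posterior is Dirichlet(α + c) componentwise.
Counts are posterior − prior componentwise: 7−3=4, 23−11=12, 8−5=3, 23−11=12.

counts (4, 12, 3, 12)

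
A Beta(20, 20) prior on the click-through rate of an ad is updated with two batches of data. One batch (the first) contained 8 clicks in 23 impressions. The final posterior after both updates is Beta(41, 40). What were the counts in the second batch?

Because Beta–binomial updating is additive in the counts, the combined data contributed (α_post−α_prior, β_post−β_prior) successes and failures.
Total across both batches: 41−20=21 clicks, 40−20=20 non-clicks.
Subtract the first batch: 21−8=13 clicks and 20−15=5 non-clicks.

13 clicks and 5 non-clicks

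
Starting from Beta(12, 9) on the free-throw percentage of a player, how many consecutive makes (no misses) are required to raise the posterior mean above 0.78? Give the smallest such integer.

k = 20

After k makes and 0 misses the posterior is Beta(12+k, 9), with mean (12+k)/(12+9+k).
Set (12+k)/(21+k) > 0.78 and solve: k > (0.78·21 − 12)/(1 − 0.78) = 19.909.
The smallest integer exceeding 19.909 is 20.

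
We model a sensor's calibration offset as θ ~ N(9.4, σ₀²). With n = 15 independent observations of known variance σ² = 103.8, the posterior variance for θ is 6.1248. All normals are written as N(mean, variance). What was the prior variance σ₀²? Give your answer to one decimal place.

Posterior precision equals prior precision plus data precision: 1/σ_n² = 1/σ₀² + n/σ².
So 1/σ₀² = 1/6.1248 − 15/103.8 = 0.163271 − 0.144509 = 0.018762.
Hence σ₀² = 1/0.018762 ≈ 53.3.

σ₀² = 53.3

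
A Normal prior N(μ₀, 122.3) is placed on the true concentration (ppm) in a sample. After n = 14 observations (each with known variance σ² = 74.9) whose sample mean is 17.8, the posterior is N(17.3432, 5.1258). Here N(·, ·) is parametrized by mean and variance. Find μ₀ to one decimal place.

μ₀ = 6.9

The posterior mean is a precision-weighted average: μ_n = (τ₀μ₀ + τ_data·x̄)/(τ₀+τ_data), with τ₀=1/σ₀² and τ_data=n/σ².
Here τ₀ = 1/122.3 = 0.008177 and τ_data = 14/74.9 = 0.186916, so τ_n = 0.195093.
Rearranging for μ₀: μ₀ = (μ_n·τ_n − τ_data·x̄)/τ₀ = (17.3432·0.195093 − 0.186916·17.8) / 0.008177 = 0.056432/0.008177 ≈ 6.9.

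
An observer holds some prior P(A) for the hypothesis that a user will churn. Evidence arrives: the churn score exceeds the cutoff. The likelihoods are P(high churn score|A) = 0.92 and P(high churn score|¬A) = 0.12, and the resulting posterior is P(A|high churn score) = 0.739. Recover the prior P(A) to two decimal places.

P(A) = 0.27

In odds form, posterior odds = prior odds × likelihood ratio, so prior odds = posterior odds ÷ LR.
Posterior odds = 0.739/(1−0.739) = 2.8314. LR = 0.92/0.12 = 7.6667.
Prior odds = 2.8314/7.6667 = 0.3693, so P(A) = 0.3693/(1+0.3693) ≈ 0.27.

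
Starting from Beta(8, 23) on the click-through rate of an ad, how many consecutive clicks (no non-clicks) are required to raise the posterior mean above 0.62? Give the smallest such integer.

After k clicks and 0 non-clicks the posterior is Beta(8+k, 23), with mean (8+k)/(8+23+k).
Set (8+k)/(31+k) > 0.62 and solve: k > (0.62·31 − 8)/(1 − 0.62) = 29.526.
The smallest integer exceeding 29.526 is 30.

k = 30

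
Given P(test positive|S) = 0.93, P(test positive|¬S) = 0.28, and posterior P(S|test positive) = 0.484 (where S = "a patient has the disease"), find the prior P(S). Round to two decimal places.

In odds form, posterior odds = prior odds × likelihood ratio, so prior odds = posterior odds ÷ LR.
Posterior odds = 0.484/(1−0.484) = 0.9380. LR = 0.93/0.28 = 3.3214.
Prior odds = 0.9380/3.3214 = 0.2824, so P(S) = 0.2824/(1+0.2824) ≈ 0.22.

P(S) = 0.22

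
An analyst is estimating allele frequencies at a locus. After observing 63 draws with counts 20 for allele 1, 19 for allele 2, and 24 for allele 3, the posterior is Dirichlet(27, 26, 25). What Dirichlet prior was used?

For a Dirichlet(α) prior with multinomial counts c, the posterior is Dirichlet(α + c) componentwise.
Subtract each count from the matching posterior parameter: 27−20=7, 26−19=7, 25−24=1.

Dirichlet(7, 7, 1)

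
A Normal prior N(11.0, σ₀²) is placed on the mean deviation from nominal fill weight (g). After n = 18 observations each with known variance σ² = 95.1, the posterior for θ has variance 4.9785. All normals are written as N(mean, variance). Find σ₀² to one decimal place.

Posterior precision equals prior precision plus data precision: 1/σ_n² = 1/σ₀² + n/σ².
So 1/σ₀² = 1/4.9785 − 18/95.1 = 0.200864 − 0.189274 = 0.011590.
Hence σ₀² = 1/0.011590 ≈ 86.3.

σ₀² = 86.3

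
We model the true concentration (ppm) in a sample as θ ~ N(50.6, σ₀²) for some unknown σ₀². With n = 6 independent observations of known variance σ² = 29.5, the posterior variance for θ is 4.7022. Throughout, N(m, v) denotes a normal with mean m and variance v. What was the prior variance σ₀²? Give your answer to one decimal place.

σ₀² = 107.8

For the Normal–Normal model with known σ², precisions add: τ_n = τ₀ + n/σ².
So 1/σ₀² = 1/4.7022 − 6/29.5 = 0.212666 − 0.203390 = 0.009276.
Hence σ₀² = 1/0.009276 ≈ 107.8.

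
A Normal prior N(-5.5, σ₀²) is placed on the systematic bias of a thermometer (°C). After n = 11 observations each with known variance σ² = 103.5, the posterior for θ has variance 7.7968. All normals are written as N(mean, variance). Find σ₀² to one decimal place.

Posterior precision equals prior precision plus data precision: 1/σ_n² = 1/σ₀² + n/σ².
So 1/σ₀² = 1/7.7968 − 11/103.5 = 0.128258 − 0.106280 = 0.021978.
Hence σ₀² = 1/0.021978 ≈ 45.5.

σ₀² = 45.5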